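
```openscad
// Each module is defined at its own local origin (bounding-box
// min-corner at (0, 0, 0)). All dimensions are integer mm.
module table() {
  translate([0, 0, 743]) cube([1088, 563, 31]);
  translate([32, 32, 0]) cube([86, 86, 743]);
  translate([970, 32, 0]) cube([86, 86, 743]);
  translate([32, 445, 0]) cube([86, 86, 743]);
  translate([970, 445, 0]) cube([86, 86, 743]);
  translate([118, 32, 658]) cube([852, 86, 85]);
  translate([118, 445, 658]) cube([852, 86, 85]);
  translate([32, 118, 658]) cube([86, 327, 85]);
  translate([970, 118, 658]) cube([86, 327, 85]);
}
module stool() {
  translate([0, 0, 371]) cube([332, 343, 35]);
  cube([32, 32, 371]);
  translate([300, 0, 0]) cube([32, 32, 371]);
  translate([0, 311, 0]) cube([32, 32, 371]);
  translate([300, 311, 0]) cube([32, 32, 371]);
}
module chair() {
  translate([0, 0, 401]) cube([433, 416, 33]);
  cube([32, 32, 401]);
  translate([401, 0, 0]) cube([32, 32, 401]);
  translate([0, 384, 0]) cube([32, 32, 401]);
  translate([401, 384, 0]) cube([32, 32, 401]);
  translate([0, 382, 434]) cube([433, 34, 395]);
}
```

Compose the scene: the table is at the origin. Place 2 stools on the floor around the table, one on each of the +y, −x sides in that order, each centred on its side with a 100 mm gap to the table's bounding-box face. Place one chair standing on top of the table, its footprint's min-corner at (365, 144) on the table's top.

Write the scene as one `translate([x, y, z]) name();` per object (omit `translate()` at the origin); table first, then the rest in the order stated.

table();
translate([378, 663, 0]) stool();
translate([-432, 110, 0]) stool();
translate([365, 144, 774]) chair();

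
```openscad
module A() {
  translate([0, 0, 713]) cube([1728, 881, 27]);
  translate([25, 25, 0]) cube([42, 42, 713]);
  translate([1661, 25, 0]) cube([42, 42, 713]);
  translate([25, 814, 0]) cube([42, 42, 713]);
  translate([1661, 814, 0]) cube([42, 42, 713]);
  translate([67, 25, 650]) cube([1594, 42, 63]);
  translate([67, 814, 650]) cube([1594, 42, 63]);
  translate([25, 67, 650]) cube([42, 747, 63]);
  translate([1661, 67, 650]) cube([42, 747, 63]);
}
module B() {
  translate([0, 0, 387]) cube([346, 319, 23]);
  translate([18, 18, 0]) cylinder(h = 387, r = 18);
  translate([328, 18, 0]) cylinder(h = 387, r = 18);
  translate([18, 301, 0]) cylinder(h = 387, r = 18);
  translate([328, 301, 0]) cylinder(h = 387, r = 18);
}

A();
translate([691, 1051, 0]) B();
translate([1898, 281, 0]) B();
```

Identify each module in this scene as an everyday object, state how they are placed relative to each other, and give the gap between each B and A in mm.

Each stool's nearest face is 170 mm from the table's bounding box.

A is a table. B is a stool. Two stools sit around the table at the +y, +x sides. The gap between each stool and the table is 170 mm.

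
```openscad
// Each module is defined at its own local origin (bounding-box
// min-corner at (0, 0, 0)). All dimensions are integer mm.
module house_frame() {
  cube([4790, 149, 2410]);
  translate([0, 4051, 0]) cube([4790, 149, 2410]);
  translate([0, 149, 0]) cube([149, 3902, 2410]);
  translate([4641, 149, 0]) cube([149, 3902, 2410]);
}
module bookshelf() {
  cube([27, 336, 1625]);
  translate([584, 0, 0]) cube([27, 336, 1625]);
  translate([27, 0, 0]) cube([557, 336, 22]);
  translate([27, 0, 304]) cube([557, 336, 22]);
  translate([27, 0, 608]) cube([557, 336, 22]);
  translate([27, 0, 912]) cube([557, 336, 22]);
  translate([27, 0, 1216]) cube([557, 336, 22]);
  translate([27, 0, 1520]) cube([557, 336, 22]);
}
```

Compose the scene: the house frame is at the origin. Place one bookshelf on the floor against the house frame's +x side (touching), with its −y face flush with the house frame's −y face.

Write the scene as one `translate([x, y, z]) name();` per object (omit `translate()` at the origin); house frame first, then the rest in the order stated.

house_frame();
translate([4790, 0, 0]) bookshelf();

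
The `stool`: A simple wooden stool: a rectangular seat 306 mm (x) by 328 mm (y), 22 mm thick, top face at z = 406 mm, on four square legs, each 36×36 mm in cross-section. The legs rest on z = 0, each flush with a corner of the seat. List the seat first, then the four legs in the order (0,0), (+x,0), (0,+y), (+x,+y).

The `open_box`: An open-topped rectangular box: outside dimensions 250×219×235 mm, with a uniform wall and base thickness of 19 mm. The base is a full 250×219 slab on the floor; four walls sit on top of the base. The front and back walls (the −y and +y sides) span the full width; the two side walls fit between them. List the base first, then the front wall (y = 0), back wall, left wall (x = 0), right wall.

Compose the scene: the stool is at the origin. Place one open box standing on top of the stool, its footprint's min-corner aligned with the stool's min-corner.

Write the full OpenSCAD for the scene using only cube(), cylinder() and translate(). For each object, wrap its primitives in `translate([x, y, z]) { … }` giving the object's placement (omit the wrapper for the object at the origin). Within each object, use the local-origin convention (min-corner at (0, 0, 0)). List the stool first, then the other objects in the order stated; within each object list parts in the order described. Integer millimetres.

translate([0, 0, 384]) cube([306, 328, 22]);
cube([36, 36, 384]);
translate([270, 0, 0]) cube([36, 36, 384]);
translate([0, 292, 0]) cube([36, 36, 384]);
translate([270, 292, 0]) cube([36, 36, 384]);
translate([0, 0, 406]) {
  cube([250, 219, 19]);
  translate([0, 0, 19]) cube([250, 19, 216]);
  translate([0, 200, 19]) cube([250, 19, 216]);
  translate([0, 19, 19]) cube([19, 181, 216]);
  translate([231, 19, 19]) cube([19, 181, 216]);
}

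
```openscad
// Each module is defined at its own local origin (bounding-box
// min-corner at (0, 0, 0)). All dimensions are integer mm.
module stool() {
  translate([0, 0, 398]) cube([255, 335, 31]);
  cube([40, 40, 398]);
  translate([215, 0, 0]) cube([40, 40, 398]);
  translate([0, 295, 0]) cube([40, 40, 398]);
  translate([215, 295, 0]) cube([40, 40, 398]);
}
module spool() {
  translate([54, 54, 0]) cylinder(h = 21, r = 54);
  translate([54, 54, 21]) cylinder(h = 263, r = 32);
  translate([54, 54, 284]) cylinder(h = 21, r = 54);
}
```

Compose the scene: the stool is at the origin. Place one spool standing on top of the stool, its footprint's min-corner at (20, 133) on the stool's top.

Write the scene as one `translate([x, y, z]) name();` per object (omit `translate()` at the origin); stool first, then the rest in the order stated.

stool();
translate([20, 133, 429]) spool();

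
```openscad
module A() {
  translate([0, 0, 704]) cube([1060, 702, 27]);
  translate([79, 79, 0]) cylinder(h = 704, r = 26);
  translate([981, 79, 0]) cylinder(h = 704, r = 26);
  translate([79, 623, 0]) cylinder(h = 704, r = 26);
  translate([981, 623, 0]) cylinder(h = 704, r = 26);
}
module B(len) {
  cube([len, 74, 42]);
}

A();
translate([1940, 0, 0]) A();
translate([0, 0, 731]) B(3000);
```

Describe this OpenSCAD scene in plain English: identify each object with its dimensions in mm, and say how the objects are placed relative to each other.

A is a table with a 1060×702 mm rectangular top, 27 mm thick, top surface at z = 731 mm, supported by four round legs of 52 mm diameter, each leg's bounding box inset 53 mm from the nearest pair of top edges, running from the floor.

B is a rectangular beam 3000 mm long (x), 74 mm deep (y), 42 mm thick (z).

The beam spans the tops of two tables placed 880 mm apart, resting at z = 731 mm.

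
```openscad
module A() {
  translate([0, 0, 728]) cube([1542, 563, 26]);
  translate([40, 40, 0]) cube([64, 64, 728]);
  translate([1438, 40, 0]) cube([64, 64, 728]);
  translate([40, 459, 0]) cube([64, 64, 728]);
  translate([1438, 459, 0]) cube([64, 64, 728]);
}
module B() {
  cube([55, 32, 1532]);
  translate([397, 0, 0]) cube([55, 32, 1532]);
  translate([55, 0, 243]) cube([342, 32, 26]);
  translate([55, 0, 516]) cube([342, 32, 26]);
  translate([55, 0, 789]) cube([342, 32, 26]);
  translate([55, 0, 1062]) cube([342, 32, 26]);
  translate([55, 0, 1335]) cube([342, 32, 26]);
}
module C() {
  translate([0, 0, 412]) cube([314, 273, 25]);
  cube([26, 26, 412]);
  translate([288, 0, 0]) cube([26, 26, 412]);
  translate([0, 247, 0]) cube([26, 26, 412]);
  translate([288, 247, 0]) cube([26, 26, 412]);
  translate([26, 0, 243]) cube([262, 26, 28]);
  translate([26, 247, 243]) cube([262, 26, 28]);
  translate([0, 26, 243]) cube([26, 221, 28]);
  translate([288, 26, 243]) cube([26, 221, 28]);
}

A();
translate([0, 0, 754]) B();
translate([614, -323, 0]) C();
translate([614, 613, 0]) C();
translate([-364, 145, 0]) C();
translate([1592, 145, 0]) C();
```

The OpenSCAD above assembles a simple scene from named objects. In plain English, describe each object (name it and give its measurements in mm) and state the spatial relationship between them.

A is a table with a 1542×563 mm rectangular top, 26 mm thick, top surface at z = 754 mm, supported by four 64×64 mm square legs, each inset 40 mm from the nearest pair of top edges, running from the floor.

B is a wooden ladder with two side rails of 55×32 mm section and 1532 mm height, set 452 mm apart overall. Between them run 5 rectangular rungs (32 mm deep, 26 mm thick), front faces flush with the rails' −y face. The bottom of the first rung is 243 mm above the floor and each subsequent rung is 273 mm higher than the one below.

C is a four-legged stool. The seat is 314×273 mm, 25 mm thick, top at z = 437 mm. It stands on four square legs, each 26×26 mm in cross-section, from z = 0 to the seat underside, each flush with a corner of the seat. Four stretchers, 26 mm wide and 28 mm tall, connect adjacent legs with their undersides at z = 243 mm, each running between the inner faces of the legs it joins and aligned with the legs' outer faces on the other axis.

The ladder is on top of the table. Four stools sit around the table at the −y, +y, −x, +x sides.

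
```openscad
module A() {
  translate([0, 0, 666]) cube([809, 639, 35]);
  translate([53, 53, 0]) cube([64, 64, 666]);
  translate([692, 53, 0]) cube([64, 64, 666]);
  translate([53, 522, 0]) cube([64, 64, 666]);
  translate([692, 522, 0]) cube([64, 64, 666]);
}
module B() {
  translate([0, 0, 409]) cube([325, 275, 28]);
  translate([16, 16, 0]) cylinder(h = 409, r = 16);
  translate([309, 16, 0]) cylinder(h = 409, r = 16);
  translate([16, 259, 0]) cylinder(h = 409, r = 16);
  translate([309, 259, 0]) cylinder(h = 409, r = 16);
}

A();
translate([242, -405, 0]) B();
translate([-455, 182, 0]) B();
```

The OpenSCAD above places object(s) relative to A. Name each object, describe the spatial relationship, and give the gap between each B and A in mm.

Each stool's nearest face is 130 mm from the table's bounding box.

A is a table. B is a stool. Two stools sit around the table at the −y, −x sides. The gap between each stool and the table is 130 mm.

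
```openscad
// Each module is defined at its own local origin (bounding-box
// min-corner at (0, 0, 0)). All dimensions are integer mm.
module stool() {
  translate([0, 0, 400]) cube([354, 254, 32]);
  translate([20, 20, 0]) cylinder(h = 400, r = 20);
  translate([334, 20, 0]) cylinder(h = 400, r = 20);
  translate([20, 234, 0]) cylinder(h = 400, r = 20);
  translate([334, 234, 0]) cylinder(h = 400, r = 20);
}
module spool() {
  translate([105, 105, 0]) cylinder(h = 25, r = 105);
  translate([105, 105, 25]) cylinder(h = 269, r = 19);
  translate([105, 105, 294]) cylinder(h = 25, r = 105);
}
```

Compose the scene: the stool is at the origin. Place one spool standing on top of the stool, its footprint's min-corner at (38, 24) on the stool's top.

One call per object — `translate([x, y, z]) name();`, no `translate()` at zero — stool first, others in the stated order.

stool();
translate([38, 24, 432]) spool();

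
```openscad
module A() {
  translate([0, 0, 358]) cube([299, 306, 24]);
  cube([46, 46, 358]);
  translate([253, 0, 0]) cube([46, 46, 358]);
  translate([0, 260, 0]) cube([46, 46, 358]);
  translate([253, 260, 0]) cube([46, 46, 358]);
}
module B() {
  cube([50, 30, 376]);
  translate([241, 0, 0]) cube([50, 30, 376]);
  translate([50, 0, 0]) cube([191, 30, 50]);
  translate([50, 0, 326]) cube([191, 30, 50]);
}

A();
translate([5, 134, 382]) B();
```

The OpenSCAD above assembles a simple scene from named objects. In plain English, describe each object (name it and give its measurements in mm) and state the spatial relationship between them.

A is a four-legged stool. The seat is a 299×306×24 mm slab whose top surface is at z = 382 mm; four square legs, each 46×46 mm in cross-section, run from the floor (z = 0) to the underside of the seat, each flush with a corner of the seat.

B is a rectangular picture frame lying in the x–z plane (depth along y). The opening is 191 mm wide (x) by 276 mm tall (z), surrounded by a border 50 mm wide on all four sides. The frame is 30 mm deep and is made of two full-height vertical stiles with two horizontal rails fitted between them.

The picture frame is on top of the stool.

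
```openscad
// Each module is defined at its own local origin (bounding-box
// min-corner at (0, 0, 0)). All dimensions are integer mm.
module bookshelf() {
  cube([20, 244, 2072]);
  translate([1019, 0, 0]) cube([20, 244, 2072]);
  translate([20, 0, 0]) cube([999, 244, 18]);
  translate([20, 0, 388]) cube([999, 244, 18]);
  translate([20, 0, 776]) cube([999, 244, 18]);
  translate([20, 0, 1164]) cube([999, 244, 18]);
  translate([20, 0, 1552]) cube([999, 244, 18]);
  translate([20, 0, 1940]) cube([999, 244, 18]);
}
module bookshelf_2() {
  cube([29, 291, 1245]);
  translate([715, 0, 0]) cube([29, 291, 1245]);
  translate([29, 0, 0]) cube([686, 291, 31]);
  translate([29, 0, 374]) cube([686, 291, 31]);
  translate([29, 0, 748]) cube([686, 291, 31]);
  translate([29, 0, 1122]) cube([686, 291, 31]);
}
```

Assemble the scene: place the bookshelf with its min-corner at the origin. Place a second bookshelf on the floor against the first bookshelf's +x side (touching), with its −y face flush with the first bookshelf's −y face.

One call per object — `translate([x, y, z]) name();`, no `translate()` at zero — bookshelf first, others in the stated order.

bookshelf();
translate([1039, 0, 0]) bookshelf_2();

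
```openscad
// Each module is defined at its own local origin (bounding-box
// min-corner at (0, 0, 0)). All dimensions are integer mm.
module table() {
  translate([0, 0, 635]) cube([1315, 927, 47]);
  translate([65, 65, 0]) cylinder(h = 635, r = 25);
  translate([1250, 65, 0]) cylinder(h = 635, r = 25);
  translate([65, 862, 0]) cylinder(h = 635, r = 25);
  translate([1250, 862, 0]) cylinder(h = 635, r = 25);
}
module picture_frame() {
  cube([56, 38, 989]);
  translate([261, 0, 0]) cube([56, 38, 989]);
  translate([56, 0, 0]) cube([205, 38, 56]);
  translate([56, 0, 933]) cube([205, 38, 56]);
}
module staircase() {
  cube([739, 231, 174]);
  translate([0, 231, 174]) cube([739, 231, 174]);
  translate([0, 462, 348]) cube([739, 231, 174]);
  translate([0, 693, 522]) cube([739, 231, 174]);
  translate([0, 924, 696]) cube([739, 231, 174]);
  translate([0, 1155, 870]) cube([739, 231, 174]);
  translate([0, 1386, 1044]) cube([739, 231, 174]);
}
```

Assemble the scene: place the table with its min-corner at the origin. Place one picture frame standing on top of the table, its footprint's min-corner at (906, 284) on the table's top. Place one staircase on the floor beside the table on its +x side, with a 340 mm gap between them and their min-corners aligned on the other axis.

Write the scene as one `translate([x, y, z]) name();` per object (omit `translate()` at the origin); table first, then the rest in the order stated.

table();
translate([906, 284, 682]) picture_frame();
translate([1655, 0, 0]) staircase();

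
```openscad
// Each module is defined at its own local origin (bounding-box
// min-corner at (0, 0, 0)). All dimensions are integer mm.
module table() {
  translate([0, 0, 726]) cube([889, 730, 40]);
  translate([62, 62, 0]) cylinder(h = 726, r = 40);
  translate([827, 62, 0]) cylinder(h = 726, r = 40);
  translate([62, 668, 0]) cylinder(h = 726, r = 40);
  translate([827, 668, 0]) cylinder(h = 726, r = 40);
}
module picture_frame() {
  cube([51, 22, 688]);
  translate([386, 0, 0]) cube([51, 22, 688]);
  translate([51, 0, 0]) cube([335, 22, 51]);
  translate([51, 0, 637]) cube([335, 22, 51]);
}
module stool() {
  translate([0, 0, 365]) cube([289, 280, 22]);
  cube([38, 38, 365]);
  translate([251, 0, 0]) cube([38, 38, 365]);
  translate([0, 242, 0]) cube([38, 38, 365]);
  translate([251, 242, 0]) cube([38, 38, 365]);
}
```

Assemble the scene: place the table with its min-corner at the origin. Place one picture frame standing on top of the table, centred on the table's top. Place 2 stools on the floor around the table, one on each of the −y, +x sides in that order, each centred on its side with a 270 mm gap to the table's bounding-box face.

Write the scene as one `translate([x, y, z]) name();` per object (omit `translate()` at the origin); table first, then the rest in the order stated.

table();
translate([226, 354, 766]) picture_frame();
translate([300, -550, 0]) stool();
translate([1159, 225, 0]) stool();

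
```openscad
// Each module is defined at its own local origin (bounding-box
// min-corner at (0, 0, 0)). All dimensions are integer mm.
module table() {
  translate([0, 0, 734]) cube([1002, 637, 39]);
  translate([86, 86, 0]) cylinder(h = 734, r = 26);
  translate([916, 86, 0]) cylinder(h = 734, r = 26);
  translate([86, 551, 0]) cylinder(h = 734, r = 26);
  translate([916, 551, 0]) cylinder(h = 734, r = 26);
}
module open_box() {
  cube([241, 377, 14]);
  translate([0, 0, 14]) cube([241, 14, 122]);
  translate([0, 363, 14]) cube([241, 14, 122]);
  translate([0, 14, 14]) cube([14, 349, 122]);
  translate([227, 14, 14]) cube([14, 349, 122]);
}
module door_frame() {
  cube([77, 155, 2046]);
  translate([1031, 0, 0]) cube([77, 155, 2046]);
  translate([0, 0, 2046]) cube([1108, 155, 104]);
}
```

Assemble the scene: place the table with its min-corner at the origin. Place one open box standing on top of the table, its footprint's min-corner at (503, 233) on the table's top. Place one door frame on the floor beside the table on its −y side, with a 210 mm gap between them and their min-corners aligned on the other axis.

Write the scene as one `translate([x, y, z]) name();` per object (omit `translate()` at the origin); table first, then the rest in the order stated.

table();
translate([503, 233, 773]) open_box();
translate([0, -365, 0]) door_frame();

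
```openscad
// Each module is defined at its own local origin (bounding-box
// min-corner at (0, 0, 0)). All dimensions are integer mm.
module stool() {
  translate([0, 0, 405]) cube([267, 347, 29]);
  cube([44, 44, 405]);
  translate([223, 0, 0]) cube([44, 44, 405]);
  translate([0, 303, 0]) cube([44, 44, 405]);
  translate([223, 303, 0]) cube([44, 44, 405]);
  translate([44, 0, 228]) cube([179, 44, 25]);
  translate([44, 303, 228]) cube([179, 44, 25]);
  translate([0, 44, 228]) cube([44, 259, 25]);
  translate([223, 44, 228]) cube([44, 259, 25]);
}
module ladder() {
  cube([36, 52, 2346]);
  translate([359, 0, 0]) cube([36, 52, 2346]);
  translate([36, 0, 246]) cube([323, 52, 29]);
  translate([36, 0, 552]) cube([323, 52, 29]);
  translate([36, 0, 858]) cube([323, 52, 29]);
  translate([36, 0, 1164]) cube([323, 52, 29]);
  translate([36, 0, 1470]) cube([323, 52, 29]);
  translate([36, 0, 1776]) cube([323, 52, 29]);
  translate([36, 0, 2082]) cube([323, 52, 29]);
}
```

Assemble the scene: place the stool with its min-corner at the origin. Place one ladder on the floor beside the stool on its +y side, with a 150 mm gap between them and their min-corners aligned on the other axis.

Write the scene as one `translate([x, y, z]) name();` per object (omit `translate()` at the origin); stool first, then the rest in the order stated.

stool();
translate([0, 497, 0]) ladder();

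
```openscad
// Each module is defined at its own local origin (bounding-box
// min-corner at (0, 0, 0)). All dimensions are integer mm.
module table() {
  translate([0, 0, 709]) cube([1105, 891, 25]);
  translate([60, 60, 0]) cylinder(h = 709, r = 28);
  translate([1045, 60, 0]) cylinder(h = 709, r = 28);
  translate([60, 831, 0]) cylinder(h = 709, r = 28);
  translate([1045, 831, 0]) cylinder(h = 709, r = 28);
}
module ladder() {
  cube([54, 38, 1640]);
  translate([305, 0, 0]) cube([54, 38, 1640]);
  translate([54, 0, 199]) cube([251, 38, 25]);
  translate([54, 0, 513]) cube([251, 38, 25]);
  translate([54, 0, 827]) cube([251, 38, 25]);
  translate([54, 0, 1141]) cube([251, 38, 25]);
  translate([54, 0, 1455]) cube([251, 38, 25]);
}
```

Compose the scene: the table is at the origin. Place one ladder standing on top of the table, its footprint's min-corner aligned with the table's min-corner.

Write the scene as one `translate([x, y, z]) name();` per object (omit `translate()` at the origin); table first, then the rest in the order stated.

table();
translate([0, 0, 734]) ladder();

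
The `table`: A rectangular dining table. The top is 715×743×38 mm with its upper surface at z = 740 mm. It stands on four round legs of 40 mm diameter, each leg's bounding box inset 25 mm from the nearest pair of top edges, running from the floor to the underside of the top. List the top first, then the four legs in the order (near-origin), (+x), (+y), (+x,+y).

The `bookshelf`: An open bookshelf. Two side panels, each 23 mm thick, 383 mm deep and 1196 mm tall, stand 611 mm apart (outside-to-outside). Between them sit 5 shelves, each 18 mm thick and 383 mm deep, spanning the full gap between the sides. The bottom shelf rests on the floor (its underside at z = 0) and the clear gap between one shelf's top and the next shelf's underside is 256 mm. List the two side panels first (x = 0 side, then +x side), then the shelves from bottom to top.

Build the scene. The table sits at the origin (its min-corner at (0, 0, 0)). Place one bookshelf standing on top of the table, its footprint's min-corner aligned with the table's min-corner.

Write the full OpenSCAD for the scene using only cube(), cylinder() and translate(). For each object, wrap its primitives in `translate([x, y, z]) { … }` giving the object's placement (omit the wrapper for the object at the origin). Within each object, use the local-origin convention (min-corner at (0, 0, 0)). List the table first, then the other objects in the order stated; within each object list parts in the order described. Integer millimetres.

translate([0, 0, 702]) cube([715, 743, 38]);
translate([45, 45, 0]) cylinder(h = 702, r = 20);
translate([670, 45, 0]) cylinder(h = 702, r = 20);
translate([45, 698, 0]) cylinder(h = 702, r = 20);
translate([670, 698, 0]) cylinder(h = 702, r = 20);
translate([0, 0, 740]) {
  cube([23, 383, 1196]);
  translate([588, 0, 0]) cube([23, 383, 1196]);
  translate([23, 0, 0]) cube([565, 383, 18]);
  translate([23, 0, 274]) cube([565, 383, 18]);
  translate([23, 0, 548]) cube([565, 383, 18]);
  translate([23, 0, 822]) cube([565, 383, 18]);
  translate([23, 0, 1096]) cube([565, 383, 18]);
}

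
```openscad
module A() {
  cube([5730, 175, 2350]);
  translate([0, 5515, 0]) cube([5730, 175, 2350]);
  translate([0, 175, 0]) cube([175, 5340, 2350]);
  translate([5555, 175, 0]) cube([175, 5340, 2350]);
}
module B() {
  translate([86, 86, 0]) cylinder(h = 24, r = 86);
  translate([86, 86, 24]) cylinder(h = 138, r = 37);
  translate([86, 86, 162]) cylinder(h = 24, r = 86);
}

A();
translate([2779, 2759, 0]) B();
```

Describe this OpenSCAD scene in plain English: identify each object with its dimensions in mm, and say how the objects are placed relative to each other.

A is a box-shaped house frame (walls only): outside footprint 5730×5690 mm, wall height 2350 mm, wall thickness 175 mm. The two y-facing walls run the full x-width; the two x-facing walls fit between the inner faces of the y-facing walls.

B is a spool: two coaxial disc flanges of radius 86 mm and thickness 24 mm, joined by a core cylinder of radius 37 mm and height 138 mm. The lower flange rests on z = 0 and the three cylinders share a vertical axis.

The spool sits inside the house frame, centred.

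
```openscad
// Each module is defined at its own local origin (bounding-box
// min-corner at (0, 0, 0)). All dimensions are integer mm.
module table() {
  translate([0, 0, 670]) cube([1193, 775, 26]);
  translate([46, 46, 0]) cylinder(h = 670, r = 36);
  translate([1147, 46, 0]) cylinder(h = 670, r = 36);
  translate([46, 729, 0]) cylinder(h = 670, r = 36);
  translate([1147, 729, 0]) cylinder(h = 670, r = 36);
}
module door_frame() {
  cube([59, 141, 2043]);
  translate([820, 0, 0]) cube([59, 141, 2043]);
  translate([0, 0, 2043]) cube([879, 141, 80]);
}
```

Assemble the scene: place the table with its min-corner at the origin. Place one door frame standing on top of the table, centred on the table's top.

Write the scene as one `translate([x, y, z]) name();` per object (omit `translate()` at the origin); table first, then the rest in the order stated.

table();
translate([157, 317, 696]) door_frame();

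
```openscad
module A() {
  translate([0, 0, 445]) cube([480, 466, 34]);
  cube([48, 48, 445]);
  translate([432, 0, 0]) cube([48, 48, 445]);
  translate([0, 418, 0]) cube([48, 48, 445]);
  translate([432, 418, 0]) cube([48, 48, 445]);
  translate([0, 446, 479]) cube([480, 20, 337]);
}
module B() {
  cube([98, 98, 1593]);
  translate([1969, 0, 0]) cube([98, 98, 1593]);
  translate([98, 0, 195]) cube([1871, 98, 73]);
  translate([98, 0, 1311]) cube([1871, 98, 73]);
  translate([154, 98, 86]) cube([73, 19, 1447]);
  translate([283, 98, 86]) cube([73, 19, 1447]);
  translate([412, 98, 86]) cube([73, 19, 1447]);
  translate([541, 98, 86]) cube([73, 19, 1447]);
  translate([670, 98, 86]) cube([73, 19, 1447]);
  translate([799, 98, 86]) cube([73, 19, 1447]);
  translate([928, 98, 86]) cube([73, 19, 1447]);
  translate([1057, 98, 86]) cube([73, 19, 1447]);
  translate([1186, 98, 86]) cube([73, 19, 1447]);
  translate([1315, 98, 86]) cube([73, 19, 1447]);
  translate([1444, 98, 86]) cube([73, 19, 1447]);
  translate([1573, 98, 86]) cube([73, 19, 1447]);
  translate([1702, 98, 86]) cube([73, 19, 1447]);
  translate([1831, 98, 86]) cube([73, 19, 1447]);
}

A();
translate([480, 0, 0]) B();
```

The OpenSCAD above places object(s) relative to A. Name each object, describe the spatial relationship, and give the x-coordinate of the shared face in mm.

A is a chair. B is a fence section. The fence section is against the chair's +x side, with their −y faces flush. The x-coordinate of the shared face is 480 mm.

The chair's +x face and the fence section's −x face are both at x = 480 mm.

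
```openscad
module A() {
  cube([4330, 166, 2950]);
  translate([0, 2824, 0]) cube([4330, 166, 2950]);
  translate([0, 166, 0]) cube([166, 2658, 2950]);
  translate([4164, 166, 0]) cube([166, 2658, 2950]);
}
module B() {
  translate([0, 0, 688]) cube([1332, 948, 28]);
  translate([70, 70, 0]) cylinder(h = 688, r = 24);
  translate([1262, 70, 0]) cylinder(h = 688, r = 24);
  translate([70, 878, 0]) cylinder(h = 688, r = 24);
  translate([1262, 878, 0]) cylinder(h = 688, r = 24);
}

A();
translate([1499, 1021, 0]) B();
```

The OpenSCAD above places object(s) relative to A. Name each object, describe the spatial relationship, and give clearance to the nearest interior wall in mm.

A is a house frame. B is a table. The table sits inside the house frame, centred. The clearance to the nearest interior wall is 855 mm.

Clearances: x = 1333, y = 855; minimum 855 mm.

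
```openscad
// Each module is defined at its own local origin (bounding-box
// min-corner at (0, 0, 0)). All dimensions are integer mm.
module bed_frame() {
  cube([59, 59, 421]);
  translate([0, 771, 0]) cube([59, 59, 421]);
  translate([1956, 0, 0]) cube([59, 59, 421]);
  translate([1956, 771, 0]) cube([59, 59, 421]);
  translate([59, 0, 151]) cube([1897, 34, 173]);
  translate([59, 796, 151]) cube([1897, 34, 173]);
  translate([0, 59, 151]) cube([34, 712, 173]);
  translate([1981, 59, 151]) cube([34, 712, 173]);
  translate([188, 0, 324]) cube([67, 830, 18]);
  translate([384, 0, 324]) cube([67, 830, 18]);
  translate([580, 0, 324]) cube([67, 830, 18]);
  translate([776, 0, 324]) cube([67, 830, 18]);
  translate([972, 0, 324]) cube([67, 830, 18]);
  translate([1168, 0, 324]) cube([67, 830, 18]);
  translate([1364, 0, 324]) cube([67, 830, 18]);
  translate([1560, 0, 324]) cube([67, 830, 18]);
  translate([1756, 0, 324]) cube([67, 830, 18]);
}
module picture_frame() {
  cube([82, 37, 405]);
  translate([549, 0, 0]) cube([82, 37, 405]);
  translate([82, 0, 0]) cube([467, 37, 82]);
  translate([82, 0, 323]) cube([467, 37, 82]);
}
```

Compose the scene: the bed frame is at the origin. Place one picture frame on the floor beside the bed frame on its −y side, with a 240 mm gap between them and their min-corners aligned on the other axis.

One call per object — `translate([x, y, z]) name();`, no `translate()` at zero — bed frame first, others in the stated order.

bed_frame();
translate([0, -277, 0]) picture_frame();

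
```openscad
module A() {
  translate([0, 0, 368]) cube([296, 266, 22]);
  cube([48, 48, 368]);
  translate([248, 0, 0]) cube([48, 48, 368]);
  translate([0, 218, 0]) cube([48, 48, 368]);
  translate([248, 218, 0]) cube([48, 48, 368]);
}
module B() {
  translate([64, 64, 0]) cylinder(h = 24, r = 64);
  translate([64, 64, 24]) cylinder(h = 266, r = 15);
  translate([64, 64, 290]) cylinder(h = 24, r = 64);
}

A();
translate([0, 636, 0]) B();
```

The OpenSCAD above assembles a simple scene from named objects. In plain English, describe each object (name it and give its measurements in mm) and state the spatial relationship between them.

A is a four-legged stool. The seat is 296×266 mm, 22 mm thick, top at z = 390 mm. It stands on four square legs, each 48×48 mm in cross-section, from z = 0 to the seat underside, each flush with a corner of the seat.

B is a spool: two coaxial disc flanges of radius 64 mm and thickness 24 mm, joined by a core cylinder of radius 15 mm and height 266 mm. The lower flange rests on z = 0 and the three cylinders share a vertical axis.

The spool is on the floor beside the stool on its +y side.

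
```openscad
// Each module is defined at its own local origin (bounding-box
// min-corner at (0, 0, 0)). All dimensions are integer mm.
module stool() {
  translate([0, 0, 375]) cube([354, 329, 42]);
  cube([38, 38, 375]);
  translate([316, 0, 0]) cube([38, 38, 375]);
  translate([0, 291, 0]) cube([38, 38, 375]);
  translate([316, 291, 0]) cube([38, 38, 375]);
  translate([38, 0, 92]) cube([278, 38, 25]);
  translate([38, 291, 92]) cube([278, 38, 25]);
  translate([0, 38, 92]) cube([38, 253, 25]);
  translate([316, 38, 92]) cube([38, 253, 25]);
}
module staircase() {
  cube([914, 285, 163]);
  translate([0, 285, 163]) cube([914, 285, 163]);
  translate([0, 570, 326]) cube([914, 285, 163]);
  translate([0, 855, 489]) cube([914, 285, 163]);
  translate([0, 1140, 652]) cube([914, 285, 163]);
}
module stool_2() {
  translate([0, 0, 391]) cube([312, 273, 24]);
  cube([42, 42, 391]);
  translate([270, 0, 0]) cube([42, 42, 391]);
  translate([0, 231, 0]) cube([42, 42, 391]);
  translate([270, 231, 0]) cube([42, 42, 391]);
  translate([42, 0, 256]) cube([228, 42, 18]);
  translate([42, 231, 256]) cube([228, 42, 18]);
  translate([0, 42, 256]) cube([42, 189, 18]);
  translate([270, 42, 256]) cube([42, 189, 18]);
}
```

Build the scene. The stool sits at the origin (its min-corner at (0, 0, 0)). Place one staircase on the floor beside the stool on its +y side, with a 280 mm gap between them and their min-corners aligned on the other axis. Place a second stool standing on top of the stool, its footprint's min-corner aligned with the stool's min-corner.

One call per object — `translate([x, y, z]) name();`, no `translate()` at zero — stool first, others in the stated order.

stool();
translate([0, 609, 0]) staircase();
translate([0, 0, 417]) stool_2();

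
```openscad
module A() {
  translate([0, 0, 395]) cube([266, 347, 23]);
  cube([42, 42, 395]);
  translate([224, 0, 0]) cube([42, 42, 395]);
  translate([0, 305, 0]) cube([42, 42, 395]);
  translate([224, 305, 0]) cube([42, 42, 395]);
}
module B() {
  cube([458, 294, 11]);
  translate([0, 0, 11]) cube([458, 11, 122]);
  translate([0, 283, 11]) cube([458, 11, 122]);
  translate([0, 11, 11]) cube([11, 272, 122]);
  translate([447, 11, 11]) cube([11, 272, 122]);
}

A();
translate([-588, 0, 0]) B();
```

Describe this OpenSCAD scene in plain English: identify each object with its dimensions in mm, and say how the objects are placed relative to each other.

A is a four-legged stool. The seat is a 266×347×23 mm slab whose top surface is at z = 418 mm; four square legs, each 42×42 mm in cross-section, run from the floor (z = 0) to the underside of the seat, each flush with a corner of the seat.

B is an open storage box with external size 458×294×133 mm and wall thickness 11 mm (the base is also 11 mm thick). The base covers the whole footprint; the four walls stand on the base, with the y-facing walls full-width and the x-facing walls fitting between their inner faces.

The open box is on the floor beside the stool on its −x side.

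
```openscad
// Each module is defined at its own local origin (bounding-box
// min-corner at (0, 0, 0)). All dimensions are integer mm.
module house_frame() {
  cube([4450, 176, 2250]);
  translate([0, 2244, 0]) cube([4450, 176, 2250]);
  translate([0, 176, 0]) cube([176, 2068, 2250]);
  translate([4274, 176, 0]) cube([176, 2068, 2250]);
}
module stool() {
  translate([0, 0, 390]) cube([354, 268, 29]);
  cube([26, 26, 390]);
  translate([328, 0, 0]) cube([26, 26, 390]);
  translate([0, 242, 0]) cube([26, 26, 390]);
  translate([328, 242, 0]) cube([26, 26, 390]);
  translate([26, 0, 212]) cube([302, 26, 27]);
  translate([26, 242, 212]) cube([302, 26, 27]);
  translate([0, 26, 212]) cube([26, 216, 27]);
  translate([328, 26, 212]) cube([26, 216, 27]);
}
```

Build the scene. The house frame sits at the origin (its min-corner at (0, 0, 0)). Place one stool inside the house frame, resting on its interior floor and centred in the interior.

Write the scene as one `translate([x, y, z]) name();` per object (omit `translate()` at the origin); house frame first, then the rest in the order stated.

house_frame();
translate([2048, 1076, 0]) stool();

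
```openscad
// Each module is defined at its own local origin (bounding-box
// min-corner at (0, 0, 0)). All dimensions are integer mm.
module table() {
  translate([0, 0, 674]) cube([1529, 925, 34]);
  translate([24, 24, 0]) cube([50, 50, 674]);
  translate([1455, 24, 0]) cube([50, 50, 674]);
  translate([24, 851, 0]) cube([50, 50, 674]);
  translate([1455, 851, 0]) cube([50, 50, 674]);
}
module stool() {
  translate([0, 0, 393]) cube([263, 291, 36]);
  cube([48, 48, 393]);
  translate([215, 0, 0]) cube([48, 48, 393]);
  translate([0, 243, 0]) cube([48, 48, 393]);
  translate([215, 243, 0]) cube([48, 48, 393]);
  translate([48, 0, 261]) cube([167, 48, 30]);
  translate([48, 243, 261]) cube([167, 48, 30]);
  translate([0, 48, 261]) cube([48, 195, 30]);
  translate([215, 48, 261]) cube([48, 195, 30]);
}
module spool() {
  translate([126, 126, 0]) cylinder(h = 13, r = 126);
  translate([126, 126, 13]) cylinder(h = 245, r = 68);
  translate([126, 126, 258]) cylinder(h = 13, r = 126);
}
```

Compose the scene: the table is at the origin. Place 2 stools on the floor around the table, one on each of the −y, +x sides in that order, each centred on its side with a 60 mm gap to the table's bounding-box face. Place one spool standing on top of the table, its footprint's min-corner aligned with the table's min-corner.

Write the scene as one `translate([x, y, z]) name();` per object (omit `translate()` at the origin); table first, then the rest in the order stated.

table();
translate([633, -351, 0]) stool();
translate([1589, 317, 0]) stool();
translate([0, 0, 708]) spool();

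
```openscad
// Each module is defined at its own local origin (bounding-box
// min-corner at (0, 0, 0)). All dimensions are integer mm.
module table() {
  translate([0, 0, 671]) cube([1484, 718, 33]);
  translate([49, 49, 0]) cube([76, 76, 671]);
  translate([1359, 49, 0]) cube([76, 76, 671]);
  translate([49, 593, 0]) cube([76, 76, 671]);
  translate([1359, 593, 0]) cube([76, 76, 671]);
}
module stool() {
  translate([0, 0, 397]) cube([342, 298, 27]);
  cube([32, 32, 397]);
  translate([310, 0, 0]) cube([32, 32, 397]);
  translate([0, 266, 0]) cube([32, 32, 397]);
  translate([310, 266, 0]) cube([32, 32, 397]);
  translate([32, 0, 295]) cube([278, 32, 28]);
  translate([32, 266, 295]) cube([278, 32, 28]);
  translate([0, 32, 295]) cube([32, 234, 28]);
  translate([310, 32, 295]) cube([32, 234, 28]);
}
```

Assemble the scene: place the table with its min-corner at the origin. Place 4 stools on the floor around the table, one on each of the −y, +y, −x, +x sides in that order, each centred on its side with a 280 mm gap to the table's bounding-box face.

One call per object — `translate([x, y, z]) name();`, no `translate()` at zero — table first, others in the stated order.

table();
translate([571, -578, 0]) stool();
translate([571, 998, 0]) stool();
translate([-622, 210, 0]) stool();
translate([1764, 210, 0]) stool();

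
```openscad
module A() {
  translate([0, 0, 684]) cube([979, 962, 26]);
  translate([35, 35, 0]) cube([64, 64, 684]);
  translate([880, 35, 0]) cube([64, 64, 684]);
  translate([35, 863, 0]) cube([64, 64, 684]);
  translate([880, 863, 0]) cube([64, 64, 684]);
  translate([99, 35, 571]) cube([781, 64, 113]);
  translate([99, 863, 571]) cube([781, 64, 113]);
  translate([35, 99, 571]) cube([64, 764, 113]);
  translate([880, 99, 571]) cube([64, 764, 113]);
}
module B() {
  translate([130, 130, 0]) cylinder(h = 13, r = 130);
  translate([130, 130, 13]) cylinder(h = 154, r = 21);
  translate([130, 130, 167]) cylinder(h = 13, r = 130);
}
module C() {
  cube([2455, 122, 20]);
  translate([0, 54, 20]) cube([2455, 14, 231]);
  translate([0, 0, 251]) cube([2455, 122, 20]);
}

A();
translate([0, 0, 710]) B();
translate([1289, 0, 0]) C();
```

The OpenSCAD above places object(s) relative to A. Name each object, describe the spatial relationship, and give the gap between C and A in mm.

A is a table. B is a spool. C is an I-beam. The spool is on top of the table. The I-beam is on the floor beside the table on its +x side. The gap between the I-beam and the table is 310 mm.

The I-beam's nearest face is 310 mm from the table's +x face.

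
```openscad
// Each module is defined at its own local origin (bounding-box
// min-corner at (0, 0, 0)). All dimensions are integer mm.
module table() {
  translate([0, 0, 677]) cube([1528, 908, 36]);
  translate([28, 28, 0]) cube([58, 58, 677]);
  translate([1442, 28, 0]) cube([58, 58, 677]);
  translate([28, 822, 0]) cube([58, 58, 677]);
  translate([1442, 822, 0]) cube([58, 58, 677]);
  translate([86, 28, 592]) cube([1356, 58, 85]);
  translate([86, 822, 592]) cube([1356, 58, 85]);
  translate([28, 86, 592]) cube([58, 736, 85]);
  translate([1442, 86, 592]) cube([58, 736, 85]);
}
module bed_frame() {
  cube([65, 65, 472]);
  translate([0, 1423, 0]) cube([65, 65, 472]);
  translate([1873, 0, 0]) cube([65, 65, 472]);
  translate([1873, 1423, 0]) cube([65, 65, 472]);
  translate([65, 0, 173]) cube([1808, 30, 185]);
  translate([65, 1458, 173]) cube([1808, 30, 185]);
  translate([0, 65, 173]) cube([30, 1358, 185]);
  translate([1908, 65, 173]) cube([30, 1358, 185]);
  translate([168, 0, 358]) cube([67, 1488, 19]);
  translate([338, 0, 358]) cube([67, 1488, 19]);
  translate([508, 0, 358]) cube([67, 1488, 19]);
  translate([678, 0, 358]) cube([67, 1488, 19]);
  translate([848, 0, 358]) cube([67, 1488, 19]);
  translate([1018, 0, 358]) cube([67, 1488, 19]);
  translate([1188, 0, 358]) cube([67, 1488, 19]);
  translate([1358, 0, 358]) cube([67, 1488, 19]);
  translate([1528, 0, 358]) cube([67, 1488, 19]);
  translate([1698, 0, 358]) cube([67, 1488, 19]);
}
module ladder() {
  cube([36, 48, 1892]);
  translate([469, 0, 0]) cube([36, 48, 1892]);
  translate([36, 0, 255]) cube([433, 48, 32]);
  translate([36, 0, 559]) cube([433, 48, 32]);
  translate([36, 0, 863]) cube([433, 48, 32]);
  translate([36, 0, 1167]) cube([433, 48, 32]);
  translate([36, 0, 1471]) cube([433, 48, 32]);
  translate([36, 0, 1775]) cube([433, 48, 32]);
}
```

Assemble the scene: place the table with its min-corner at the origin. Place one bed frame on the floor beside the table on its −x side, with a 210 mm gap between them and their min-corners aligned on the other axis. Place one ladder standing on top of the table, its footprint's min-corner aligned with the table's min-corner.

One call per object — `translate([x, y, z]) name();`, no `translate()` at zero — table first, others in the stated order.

table();
translate([-2148, 0, 0]) bed_frame();
translate([0, 0, 713]) ladder();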